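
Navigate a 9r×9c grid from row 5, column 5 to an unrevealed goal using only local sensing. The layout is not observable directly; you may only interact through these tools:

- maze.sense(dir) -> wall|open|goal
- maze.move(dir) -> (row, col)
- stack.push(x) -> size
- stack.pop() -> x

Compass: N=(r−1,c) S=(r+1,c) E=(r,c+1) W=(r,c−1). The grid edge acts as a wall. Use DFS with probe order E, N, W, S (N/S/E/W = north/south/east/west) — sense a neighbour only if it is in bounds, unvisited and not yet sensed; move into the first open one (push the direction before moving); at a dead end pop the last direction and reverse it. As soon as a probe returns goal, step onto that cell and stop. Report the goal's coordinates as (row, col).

~$ sense dir='east'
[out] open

~$ push x='east'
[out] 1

~$ move dir='east'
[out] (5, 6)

~$ sense dir='east'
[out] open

~$ push x='east'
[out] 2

~$ move dir='east'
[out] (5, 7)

~$ sense dir='east'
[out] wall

~$ sense dir='north'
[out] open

~$ push x='north'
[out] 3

~$ move dir='north'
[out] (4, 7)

~$ sense dir='east'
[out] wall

~$ sense dir='north'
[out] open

~$ push x='north'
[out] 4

~$ move dir='north'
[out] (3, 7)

~$ sense dir='east'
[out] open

~$ push x='east'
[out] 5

~$ move dir='east'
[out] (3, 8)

~$ sense dir='north'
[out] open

~$ push x='north'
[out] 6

~$ move dir='north'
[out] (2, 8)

~$ sense dir='north'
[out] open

~$ push x='north'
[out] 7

~$ move dir='north'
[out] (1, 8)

~$ sense dir='north'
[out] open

~$ push x='north'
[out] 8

~$ move dir='north'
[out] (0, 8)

~$ sense dir='west'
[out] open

~$ push x='west'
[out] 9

~$ move dir='west'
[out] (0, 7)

~$ sense dir='west'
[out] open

~$ push x='west'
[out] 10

~$ move dir='west'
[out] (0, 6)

~$ sense dir='west'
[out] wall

~$ sense dir='south'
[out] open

~$ push x='south'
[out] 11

~$ move dir='south'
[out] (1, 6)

~$ sense dir='east'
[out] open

~$ push x='east'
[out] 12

~$ move dir='east'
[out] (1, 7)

~$ sense dir='south'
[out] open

~$ push x='south'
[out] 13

~$ move dir='south'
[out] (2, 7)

~$ sense dir='west'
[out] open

~$ push x='west'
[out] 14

~$ move dir='west'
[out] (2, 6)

~$ sense dir='west'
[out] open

~$ push x='west'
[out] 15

~$ move dir='west'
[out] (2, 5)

~$ sense dir='north'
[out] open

~$ push x='north'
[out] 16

~$ move dir='north'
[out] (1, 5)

~$ sense dir='west'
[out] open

~$ push x='west'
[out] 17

~$ move dir='west'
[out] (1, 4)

~$ sense dir='north'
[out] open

~$ push x='north'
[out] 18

~$ move dir='north'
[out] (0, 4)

~$ sense dir='west'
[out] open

~$ push x='west'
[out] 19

~$ move dir='west'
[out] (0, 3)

~$ sense dir='west'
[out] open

~$ push x='west'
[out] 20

~$ move dir='west'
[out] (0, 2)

~$ sense dir='west'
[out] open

~$ push x='west'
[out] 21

~$ move dir='west'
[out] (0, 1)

~$ sense dir='west'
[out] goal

~$ move dir='west'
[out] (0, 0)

Answer: (0, 0)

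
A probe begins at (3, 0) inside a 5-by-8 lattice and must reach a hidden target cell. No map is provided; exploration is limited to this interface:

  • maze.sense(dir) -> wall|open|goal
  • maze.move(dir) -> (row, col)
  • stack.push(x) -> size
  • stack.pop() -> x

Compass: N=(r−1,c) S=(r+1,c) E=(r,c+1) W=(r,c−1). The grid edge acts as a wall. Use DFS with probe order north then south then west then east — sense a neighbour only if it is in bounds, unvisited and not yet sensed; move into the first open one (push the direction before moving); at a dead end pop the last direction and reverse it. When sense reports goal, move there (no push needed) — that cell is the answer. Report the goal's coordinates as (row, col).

~$ maze.sense dir='north'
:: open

~$ stack.push x='north'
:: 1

~$ maze.move dir='north'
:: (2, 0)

~$ maze.sense dir='north'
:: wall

~$ maze.sense dir='east'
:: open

~$ stack.push x='east'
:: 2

~$ maze.move dir='east'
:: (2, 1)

~$ maze.sense dir='north'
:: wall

~$ maze.sense dir='south'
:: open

~$ stack.push x='south'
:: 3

~$ maze.move dir='south'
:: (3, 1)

~$ maze.sense dir='south'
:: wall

~$ maze.sense dir='east'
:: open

~$ stack.push x='east'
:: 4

~$ maze.move dir='east'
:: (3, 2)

~$ maze.sense dir='north'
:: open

~$ stack.push x='north'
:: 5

~$ maze.move dir='north'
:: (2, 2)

~$ maze.sense dir='north'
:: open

~$ stack.push x='north'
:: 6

~$ maze.move dir='north'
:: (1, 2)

~$ maze.sense dir='north'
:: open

~$ stack.push x='north'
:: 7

~$ maze.move dir='north'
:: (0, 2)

~$ maze.sense dir='west'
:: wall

~$ maze.sense dir='east'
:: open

~$ stack.push x='east'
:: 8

~$ maze.move dir='east'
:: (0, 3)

~$ maze.sense dir='south'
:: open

~$ stack.push x='south'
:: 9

~$ maze.move dir='south'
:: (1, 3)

~$ maze.sense dir='south'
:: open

~$ stack.push x='south'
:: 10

~$ maze.move dir='south'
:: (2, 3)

~$ maze.sense dir='south'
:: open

~$ stack.push x='south'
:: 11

~$ maze.move dir='south'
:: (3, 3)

~$ maze.sense dir='south'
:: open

~$ stack.push x='south'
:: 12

~$ maze.move dir='south'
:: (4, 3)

~$ maze.sense dir='west'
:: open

~$ stack.push x='west'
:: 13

~$ maze.move dir='west'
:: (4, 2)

~$ stack.pop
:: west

~$ maze.move dir='east'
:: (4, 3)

~$ maze.sense dir='east'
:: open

~$ stack.push x='east'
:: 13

~$ maze.move dir='east'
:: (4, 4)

~$ maze.sense dir='north'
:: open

~$ stack.push x='north'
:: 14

~$ maze.move dir='north'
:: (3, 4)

~$ maze.sense dir='north'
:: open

~$ stack.push x='north'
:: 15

~$ maze.move dir='north'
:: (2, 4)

~$ maze.sense dir='north'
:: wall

~$ maze.sense dir='east'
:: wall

~$ stack.pop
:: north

~$ maze.move dir='south'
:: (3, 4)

~$ maze.sense dir='east'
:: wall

~$ stack.pop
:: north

~$ maze.move dir='south'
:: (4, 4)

~$ maze.sense dir='east'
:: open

~$ stack.push x='east'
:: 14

~$ maze.move dir='east'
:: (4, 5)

~$ maze.sense dir='east'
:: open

~$ stack.push x='east'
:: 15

~$ maze.move dir='east'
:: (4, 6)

~$ maze.sense dir='north'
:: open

~$ stack.push x='north'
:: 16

~$ maze.move dir='north'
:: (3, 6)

~$ maze.sense dir='north'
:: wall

~$ maze.sense dir='east'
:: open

~$ stack.push x='east'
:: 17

~$ maze.move dir='east'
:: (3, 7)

~$ maze.sense dir='north'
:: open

~$ stack.push x='north'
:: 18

~$ maze.move dir='north'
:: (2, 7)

~$ maze.sense dir='north'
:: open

~$ stack.push x='north'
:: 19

~$ maze.move dir='north'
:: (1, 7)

~$ maze.sense dir='north'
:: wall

~$ maze.sense dir='west'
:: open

~$ stack.push x='west'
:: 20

~$ maze.move dir='west'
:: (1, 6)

~$ maze.sense dir='north'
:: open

~$ stack.push x='north'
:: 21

~$ maze.move dir='north'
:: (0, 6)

~$ maze.sense dir='west'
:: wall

~$ stack.pop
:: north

~$ maze.move dir='south'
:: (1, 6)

~$ maze.sense dir='west'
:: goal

~$ maze.move dir='west'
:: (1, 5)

Answer: (1, 5)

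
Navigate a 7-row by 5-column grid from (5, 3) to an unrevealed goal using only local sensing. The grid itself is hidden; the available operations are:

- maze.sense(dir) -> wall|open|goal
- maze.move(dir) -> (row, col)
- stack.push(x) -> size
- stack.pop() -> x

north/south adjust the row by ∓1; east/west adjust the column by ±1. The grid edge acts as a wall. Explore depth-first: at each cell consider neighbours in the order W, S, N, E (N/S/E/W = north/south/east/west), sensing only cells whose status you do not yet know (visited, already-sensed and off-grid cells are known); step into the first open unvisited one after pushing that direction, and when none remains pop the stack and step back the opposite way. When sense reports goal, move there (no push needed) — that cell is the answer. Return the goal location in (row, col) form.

Act: maze.sense[dir: west]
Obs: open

Act: stack.push[x: west]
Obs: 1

Act: maze.move[dir: west]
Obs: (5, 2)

Act: maze.sense[dir: west]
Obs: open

Act: stack.push[x: west]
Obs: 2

Act: maze.move[dir: west]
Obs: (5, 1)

Act: maze.sense[dir: west]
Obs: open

Act: stack.push[x: west]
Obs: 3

Act: maze.move[dir: west]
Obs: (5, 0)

Act: maze.sense[dir: south]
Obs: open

Act: stack.push[x: south]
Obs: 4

Act: maze.move[dir: south]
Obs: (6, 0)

Act: maze.sense[dir: east]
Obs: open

Act: stack.push[x: east]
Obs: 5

Act: maze.move[dir: east]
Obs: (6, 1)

Act: maze.sense[dir: east]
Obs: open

Act: stack.push[x: east]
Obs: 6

Act: maze.move[dir: east]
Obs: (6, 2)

Act: maze.sense[dir: east]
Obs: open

Act: stack.push[x: east]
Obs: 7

Act: maze.move[dir: east]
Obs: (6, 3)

Act: maze.sense[dir: east]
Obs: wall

Act: stack.pop[]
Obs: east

Act: maze.move[dir: west]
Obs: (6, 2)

Act: stack.pop[]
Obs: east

Act: maze.move[dir: west]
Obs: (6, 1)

Act: stack.pop[]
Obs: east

Act: maze.move[dir: west]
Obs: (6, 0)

Act: stack.pop[]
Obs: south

Act: maze.move[dir: north]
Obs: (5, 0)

Act: maze.sense[dir: north]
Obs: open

Act: stack.push[x: north]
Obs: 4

Act: maze.move[dir: north]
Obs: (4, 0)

Act: maze.sense[dir: north]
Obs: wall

Act: maze.sense[dir: east]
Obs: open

Act: stack.push[x: east]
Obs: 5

Act: maze.move[dir: east]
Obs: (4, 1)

Act: maze.sense[dir: north]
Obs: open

Act: stack.push[x: north]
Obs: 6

Act: maze.move[dir: north]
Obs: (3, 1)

Act: maze.sense[dir: north]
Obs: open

Act: stack.push[x: north]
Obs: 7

Act: maze.move[dir: north]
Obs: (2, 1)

Act: maze.sense[dir: west]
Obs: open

Act: stack.push[x: west]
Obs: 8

Act: maze.move[dir: west]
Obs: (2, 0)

Act: maze.sense[dir: north]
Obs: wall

Act: stack.pop[]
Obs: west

Act: maze.move[dir: east]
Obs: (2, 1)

Act: maze.sense[dir: north]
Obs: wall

Act: maze.sense[dir: east]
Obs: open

Act: stack.push[x: east]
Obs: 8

Act: maze.move[dir: east]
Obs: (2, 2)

Act: maze.sense[dir: south]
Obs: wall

Act: maze.sense[dir: north]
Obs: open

Act: stack.push[x: north]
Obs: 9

Act: maze.move[dir: north]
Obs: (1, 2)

Act: maze.sense[dir: north]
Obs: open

Act: stack.push[x: north]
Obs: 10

Act: maze.move[dir: north]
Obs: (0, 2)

Act: maze.sense[dir: west]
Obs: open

Act: stack.push[x: west]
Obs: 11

Act: maze.move[dir: west]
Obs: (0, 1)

Act: maze.sense[dir: west]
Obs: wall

Act: stack.pop[]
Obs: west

Act: maze.move[dir: east]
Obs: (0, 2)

Act: maze.sense[dir: east]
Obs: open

Act: stack.push[x: east]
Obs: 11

Act: maze.move[dir: east]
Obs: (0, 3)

Act: maze.sense[dir: south]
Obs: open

Act: stack.push[x: south]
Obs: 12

Act: maze.move[dir: south]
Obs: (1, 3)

Act: maze.sense[dir: south]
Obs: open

Act: stack.push[x: south]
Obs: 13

Act: maze.move[dir: south]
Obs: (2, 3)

Act: maze.sense[dir: south]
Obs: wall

Act: maze.sense[dir: east]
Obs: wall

Act: stack.pop[]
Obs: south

Act: maze.move[dir: north]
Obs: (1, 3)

Act: maze.sense[dir: east]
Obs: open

Act: stack.push[x: east]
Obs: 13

Act: maze.move[dir: east]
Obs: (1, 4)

Act: maze.sense[dir: north]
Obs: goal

Act: maze.move[dir: north]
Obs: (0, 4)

Answer: (0, 4)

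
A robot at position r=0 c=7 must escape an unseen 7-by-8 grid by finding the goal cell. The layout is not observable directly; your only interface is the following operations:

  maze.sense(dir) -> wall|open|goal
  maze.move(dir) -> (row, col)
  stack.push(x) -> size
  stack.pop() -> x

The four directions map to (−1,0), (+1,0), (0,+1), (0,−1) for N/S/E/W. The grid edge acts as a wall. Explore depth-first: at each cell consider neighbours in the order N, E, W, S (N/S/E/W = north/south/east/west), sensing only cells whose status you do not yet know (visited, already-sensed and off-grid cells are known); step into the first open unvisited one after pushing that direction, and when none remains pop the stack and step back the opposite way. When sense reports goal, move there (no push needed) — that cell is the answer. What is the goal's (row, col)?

→ maze.sense(dir='west')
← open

→ stack.push(x='west')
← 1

→ maze.move(dir='west')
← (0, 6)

→ maze.sense(dir='west')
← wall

→ maze.sense(dir='south')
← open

→ stack.push(x='south')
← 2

→ maze.move(dir='south')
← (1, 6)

→ maze.sense(dir='east')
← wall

→ maze.sense(dir='west')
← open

→ stack.push(x='west')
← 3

→ maze.move(dir='west')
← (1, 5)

→ maze.sense(dir='west')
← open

→ stack.push(x='west')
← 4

→ maze.move(dir='west')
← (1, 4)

→ maze.sense(dir='north')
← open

→ stack.push(x='north')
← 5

→ maze.move(dir='north')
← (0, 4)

→ maze.sense(dir='west')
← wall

→ stack.pop()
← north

→ maze.move(dir='south')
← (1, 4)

→ maze.sense(dir='west')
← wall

→ maze.sense(dir='south')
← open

→ stack.push(x='south')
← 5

→ maze.move(dir='south')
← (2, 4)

→ maze.sense(dir='east')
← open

→ stack.push(x='east')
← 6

→ maze.move(dir='east')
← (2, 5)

→ maze.sense(dir='east')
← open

→ stack.push(x='east')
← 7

→ maze.move(dir='east')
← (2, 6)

→ maze.sense(dir='east')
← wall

→ maze.sense(dir='south')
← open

→ stack.push(x='south')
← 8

→ maze.move(dir='south')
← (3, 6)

→ maze.sense(dir='east')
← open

→ stack.push(x='east')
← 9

→ maze.move(dir='east')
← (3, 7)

→ maze.sense(dir='south')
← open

→ stack.push(x='south')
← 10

→ maze.move(dir='south')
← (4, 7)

→ maze.sense(dir='west')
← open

→ stack.push(x='west')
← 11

→ maze.move(dir='west')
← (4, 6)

→ maze.sense(dir='west')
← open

→ stack.push(x='west')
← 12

→ maze.move(dir='west')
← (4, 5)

→ maze.sense(dir='north')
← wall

→ maze.sense(dir='west')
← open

→ stack.push(x='west')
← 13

→ maze.move(dir='west')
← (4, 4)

→ maze.sense(dir='north')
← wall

→ maze.sense(dir='west')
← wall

→ maze.sense(dir='south')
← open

→ stack.push(x='south')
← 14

→ maze.move(dir='south')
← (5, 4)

→ maze.sense(dir='east')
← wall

→ maze.sense(dir='west')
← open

→ stack.push(x='west')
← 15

→ maze.move(dir='west')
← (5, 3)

→ maze.sense(dir='west')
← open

→ stack.push(x='west')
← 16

→ maze.move(dir='west')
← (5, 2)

→ maze.sense(dir='north')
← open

→ stack.push(x='north')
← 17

→ maze.move(dir='north')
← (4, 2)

→ maze.sense(dir='north')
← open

→ stack.push(x='north')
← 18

→ maze.move(dir='north')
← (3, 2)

→ maze.sense(dir='north')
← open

→ stack.push(x='north')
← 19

→ maze.move(dir='north')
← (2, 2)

→ maze.sense(dir='north')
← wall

→ maze.sense(dir='east')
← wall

→ maze.sense(dir='west')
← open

→ stack.push(x='west')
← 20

→ maze.move(dir='west')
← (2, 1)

→ maze.sense(dir='north')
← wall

→ maze.sense(dir='west')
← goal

→ maze.move(dir='west')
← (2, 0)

Answer: (2, 0)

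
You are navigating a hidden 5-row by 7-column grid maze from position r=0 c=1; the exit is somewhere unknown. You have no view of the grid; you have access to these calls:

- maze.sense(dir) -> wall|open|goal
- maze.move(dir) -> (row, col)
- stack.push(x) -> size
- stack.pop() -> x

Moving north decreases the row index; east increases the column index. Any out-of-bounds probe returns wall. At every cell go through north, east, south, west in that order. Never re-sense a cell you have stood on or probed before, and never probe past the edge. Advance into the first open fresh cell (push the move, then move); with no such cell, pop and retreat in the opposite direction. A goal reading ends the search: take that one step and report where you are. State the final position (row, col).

-> sense(dir='east')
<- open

-> push(x='east')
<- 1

-> move(dir='east')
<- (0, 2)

-> sense(dir='east')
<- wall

-> sense(dir='south')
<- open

-> push(x='south')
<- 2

-> move(dir='south')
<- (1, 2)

-> sense(dir='east')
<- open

-> push(x='east')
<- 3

-> move(dir='east')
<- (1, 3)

-> sense(dir='east')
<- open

-> push(x='east')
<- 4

-> move(dir='east')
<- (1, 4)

-> sense(dir='north')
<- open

-> push(x='north')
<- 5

-> move(dir='north')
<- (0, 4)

-> sense(dir='east')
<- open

-> push(x='east')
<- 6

-> move(dir='east')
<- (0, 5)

-> sense(dir='east')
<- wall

-> sense(dir='south')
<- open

-> push(x='south')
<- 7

-> move(dir='south')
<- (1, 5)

-> sense(dir='east')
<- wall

-> sense(dir='south')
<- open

-> push(x='south')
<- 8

-> move(dir='south')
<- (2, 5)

-> sense(dir='east')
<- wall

-> sense(dir='south')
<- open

-> push(x='south')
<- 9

-> move(dir='south')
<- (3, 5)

-> sense(dir='east')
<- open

-> push(x='east')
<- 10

-> move(dir='east')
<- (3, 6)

-> sense(dir='south')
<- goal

-> move(dir='south')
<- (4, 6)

Answer: (4, 6)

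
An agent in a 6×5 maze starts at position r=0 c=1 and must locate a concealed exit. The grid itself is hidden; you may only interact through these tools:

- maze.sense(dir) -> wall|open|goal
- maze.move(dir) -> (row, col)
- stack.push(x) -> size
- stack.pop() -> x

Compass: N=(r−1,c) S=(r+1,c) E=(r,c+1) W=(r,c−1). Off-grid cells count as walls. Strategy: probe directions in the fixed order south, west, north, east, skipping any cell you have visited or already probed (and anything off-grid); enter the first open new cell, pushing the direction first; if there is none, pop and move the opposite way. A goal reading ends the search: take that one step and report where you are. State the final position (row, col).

CALL sense[dir=south]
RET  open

CALL push[x=south]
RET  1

CALL move[dir=south]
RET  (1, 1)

CALL sense[dir=south]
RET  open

CALL push[x=south]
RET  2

CALL move[dir=south]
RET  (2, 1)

CALL sense[dir=south]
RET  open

CALL push[x=south]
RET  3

CALL move[dir=south]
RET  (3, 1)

CALL sense[dir=south]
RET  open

CALL push[x=south]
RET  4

CALL move[dir=south]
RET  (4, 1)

CALL sense[dir=south]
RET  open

CALL push[x=south]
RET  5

CALL move[dir=south]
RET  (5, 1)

CALL sense[dir=west]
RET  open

CALL push[x=west]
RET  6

CALL move[dir=west]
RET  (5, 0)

CALL sense[dir=north]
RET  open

CALL push[x=north]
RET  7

CALL move[dir=north]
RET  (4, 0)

CALL sense[dir=north]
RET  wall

CALL pop[]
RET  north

CALL move[dir=south]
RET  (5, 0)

CALL pop[]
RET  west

CALL move[dir=east]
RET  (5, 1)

CALL sense[dir=east]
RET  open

CALL push[x=east]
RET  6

CALL move[dir=east]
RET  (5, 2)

CALL sense[dir=north]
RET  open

CALL push[x=north]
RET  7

CALL move[dir=north]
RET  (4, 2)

CALL sense[dir=north]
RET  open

CALL push[x=north]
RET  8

CALL move[dir=north]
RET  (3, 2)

CALL sense[dir=north]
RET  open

CALL push[x=north]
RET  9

CALL move[dir=north]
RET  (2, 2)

CALL sense[dir=north]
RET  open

CALL push[x=north]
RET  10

CALL move[dir=north]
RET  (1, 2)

CALL sense[dir=north]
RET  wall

CALL sense[dir=east]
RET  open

CALL push[x=east]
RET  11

CALL move[dir=east]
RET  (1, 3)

CALL sense[dir=south]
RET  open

CALL push[x=south]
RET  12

CALL move[dir=south]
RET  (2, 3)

CALL sense[dir=south]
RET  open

CALL push[x=south]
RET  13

CALL move[dir=south]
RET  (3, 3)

CALL sense[dir=south]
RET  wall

CALL sense[dir=east]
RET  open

CALL push[x=east]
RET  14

CALL move[dir=east]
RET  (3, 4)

CALL sense[dir=south]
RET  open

CALL push[x=south]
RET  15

CALL move[dir=south]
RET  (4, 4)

CALL sense[dir=south]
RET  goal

CALL move[dir=south]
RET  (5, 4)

Answer: (5, 4)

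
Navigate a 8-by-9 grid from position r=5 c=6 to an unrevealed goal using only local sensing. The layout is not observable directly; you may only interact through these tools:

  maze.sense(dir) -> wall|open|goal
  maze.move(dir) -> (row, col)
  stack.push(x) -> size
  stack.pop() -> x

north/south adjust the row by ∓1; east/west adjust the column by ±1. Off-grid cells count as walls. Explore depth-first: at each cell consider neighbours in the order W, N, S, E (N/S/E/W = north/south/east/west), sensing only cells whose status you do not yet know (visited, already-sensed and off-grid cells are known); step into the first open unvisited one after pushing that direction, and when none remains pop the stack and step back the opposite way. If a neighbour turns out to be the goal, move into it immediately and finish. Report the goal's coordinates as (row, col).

-- sense(west) == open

-- push(west) == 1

-- move(west) == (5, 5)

-- sense(west) == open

-- push(west) == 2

-- move(west) == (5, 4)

-- sense(west) == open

-- push(west) == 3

-- move(west) == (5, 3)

-- sense(west) == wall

-- sense(north) == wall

-- sense(south) == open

-- push(south) == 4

-- move(south) == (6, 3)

-- sense(west) == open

-- push(west) == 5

-- move(west) == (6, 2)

-- sense(west) == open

-- push(west) == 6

-- move(west) == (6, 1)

-- sense(west) == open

-- push(west) == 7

-- move(west) == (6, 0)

-- sense(north) == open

-- push(north) == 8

-- move(north) == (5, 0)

-- sense(north) == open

-- push(north) == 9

-- move(north) == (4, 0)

-- sense(north) == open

-- push(north) == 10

-- move(north) == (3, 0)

-- sense(north) == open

-- push(north) == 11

-- move(north) == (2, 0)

-- sense(north) == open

-- push(north) == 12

-- move(north) == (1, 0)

-- sense(north) == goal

-- move(north) == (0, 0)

Answer: (0, 0)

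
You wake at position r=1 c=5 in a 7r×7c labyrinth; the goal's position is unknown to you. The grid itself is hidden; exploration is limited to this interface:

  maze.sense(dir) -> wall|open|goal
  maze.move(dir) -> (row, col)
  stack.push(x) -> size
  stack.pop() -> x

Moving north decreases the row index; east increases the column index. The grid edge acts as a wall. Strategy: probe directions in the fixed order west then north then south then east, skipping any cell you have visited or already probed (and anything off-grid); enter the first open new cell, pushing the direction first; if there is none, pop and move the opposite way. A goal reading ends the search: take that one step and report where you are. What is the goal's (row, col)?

% maze.sense west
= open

% stack.push west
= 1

% maze.move west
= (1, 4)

% maze.sense west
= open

% stack.push west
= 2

% maze.move west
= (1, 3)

% maze.sense west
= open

% stack.push west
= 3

% maze.move west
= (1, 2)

% maze.sense west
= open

% stack.push west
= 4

% maze.move west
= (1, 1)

% maze.sense west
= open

% stack.push west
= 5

% maze.move west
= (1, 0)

% maze.sense north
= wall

% maze.sense south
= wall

% stack.pop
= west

% maze.move east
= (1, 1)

% maze.sense north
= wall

% maze.sense south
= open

% stack.push south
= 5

% maze.move south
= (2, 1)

% maze.sense south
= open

% stack.push south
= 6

% maze.move south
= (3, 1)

% maze.sense west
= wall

% maze.sense south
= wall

% maze.sense east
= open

% stack.push east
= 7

% maze.move east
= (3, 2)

% maze.sense north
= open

% stack.push north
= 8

% maze.move north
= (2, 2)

% maze.sense east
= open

% stack.push east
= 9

% maze.move east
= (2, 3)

% maze.sense south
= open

% stack.push south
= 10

% maze.move south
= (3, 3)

% maze.sense south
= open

% stack.push south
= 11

% maze.move south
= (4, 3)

% maze.sense west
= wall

% maze.sense south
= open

% stack.push south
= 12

% maze.move south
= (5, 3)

% maze.sense west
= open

% stack.push west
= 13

% maze.move west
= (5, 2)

% maze.sense west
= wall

% maze.sense south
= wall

% stack.pop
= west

% maze.move east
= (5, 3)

% maze.sense south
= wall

% maze.sense east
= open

% stack.push east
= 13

% maze.move east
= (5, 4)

% maze.sense north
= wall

% maze.sense south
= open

% stack.push south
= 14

% maze.move south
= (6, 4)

% maze.sense east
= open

% stack.push east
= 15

% maze.move east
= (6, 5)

% maze.sense north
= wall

% maze.sense east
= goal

% maze.move east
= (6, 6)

Answer: (6, 6)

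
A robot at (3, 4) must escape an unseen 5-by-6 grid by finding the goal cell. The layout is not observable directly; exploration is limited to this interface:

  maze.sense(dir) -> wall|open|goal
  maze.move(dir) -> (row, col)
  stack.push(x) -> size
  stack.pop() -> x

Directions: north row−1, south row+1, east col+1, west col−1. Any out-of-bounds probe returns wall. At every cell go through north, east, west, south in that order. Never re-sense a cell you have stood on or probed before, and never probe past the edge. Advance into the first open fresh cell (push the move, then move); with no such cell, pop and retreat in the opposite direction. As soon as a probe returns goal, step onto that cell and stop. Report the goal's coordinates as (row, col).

$ maze.sense dir→north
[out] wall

$ maze.sense dir→east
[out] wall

$ maze.sense dir→west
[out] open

$ stack.push x→west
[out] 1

$ maze.move dir→west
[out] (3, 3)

$ maze.sense dir→north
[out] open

$ stack.push x→north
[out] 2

$ maze.move dir→north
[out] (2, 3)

$ maze.sense dir→north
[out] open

$ stack.push x→north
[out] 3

$ maze.move dir→north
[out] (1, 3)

$ maze.sense dir→north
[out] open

$ stack.push x→north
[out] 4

$ maze.move dir→north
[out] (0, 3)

$ maze.sense dir→east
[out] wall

$ maze.sense dir→west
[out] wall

$ stack.pop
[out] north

$ maze.move dir→south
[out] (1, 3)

$ maze.sense dir→east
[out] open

$ stack.push x→east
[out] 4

$ maze.move dir→east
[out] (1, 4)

$ maze.sense dir→east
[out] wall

$ stack.pop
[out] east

$ maze.move dir→west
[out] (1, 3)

$ maze.sense dir→west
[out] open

$ stack.push x→west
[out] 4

$ maze.move dir→west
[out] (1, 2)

$ maze.sense dir→west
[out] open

$ stack.push x→west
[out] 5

$ maze.move dir→west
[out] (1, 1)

$ maze.sense dir→north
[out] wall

$ maze.sense dir→west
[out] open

$ stack.push x→west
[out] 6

$ maze.move dir→west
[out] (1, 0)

$ maze.sense dir→north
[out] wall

$ maze.sense dir→south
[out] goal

$ maze.move dir→south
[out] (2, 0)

Answer: (2, 0)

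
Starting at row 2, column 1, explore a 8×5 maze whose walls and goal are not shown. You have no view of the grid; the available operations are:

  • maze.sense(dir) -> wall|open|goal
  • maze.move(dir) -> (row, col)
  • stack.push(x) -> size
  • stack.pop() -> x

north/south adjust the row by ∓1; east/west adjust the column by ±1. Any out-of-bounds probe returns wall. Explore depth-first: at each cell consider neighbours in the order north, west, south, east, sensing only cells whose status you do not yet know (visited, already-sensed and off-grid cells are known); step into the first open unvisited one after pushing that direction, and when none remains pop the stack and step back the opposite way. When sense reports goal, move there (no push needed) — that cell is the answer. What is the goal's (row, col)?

;; 1. sense(dir→north) -> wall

;; 2. sense(dir→west) -> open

;; 3. push(x→west) -> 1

;; 4. move(dir→west) -> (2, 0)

;; 5. sense(dir→north) -> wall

;; 6. sense(dir→south) -> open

;; 7. push(x→south) -> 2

;; 8. move(dir→south) -> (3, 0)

;; 9. sense(dir→south) -> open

;; 10. push(x→south) -> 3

;; 11. move(dir→south) -> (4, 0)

;; 12. sense(dir→south) -> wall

;; 13. sense(dir→east) -> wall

;; 14. pop() -> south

;; 15. move(dir→north) -> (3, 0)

;; 16. sense(dir→east) -> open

;; 17. push(x→east) -> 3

;; 18. move(dir→east) -> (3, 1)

;; 19. sense(dir→east) -> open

;; 20. push(x→east) -> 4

;; 21. move(dir→east) -> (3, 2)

;; 22. sense(dir→north) -> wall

;; 23. sense(dir→south) -> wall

;; 24. sense(dir→east) -> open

;; 25. push(x→east) -> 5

;; 26. move(dir→east) -> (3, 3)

;; 27. sense(dir→north) -> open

;; 28. push(x→north) -> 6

;; 29. move(dir→north) -> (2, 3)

;; 30. sense(dir→north) -> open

;; 31. push(x→north) -> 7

;; 32. move(dir→north) -> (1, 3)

;; 33. sense(dir→north) -> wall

;; 34. sense(dir→west) -> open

;; 35. push(x→west) -> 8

;; 36. move(dir→west) -> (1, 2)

;; 37. sense(dir→north) -> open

;; 38. push(x→north) -> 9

;; 39. move(dir→north) -> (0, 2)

;; 40. sense(dir→west) -> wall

;; 41. pop() -> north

;; 42. move(dir→south) -> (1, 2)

;; 43. pop() -> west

;; 44. move(dir→east) -> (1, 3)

;; 45. sense(dir→east) -> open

;; 46. push(x→east) -> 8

;; 47. move(dir→east) -> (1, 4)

;; 48. sense(dir→north) -> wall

;; 49. sense(dir→south) -> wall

;; 50. pop() -> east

;; 51. move(dir→west) -> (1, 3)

;; 52. pop() -> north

;; 53. move(dir→south) -> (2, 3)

;; 54. pop() -> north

;; 55. move(dir→south) -> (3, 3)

;; 56. sense(dir→south) -> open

;; 57. push(x→south) -> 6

;; 58. move(dir→south) -> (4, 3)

;; 59. sense(dir→south) -> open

;; 60. push(x→south) -> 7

;; 61. move(dir→south) -> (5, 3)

;; 62. sense(dir→west) -> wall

;; 63. sense(dir→south) -> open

;; 64. push(x→south) -> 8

;; 65. move(dir→south) -> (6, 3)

;; 66. sense(dir→west) -> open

;; 67. push(x→west) -> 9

;; 68. move(dir→west) -> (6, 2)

;; 69. sense(dir→west) -> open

;; 70. push(x→west) -> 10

;; 71. move(dir→west) -> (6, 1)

;; 72. sense(dir→north) -> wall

;; 73. sense(dir→west) -> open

;; 74. push(x→west) -> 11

;; 75. move(dir→west) -> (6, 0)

;; 76. sense(dir→south) -> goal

;; 77. move(dir→south) -> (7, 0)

Answer: (7, 0)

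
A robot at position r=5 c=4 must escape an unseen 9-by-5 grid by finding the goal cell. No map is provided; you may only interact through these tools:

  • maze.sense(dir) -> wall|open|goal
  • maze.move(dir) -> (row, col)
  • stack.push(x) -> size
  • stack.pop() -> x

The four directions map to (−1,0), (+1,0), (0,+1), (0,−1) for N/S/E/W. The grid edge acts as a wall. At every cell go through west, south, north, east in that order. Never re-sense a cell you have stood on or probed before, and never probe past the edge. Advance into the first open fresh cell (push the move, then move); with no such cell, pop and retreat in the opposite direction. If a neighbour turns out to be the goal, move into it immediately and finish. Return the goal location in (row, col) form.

% maze.sense(dir→west) ~> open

% stack.push(x→west) ~> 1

% maze.move(dir→west) ~> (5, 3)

% maze.sense(dir→west) ~> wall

% maze.sense(dir→south) ~> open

% stack.push(x→south) ~> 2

% maze.move(dir→south) ~> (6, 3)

% maze.sense(dir→west) ~> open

% stack.push(x→west) ~> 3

% maze.move(dir→west) ~> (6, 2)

% maze.sense(dir→west) ~> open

% stack.push(x→west) ~> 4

% maze.move(dir→west) ~> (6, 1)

% maze.sense(dir→west) ~> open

% stack.push(x→west) ~> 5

% maze.move(dir→west) ~> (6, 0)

% maze.sense(dir→south) ~> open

% stack.push(x→south) ~> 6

% maze.move(dir→south) ~> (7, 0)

% maze.sense(dir→south) ~> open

% stack.push(x→south) ~> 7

% maze.move(dir→south) ~> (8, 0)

% maze.sense(dir→east) ~> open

% stack.push(x→east) ~> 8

% maze.move(dir→east) ~> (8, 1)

% maze.sense(dir→north) ~> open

% stack.push(x→north) ~> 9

% maze.move(dir→north) ~> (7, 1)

% maze.sense(dir→east) ~> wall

% stack.pop() ~> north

% maze.move(dir→south) ~> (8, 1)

% maze.sense(dir→east) ~> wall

% stack.pop() ~> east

% maze.move(dir→west) ~> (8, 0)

% stack.pop() ~> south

% maze.move(dir→north) ~> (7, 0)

% stack.pop() ~> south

% maze.move(dir→north) ~> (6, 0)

% maze.sense(dir→north) ~> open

% stack.push(x→north) ~> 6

% maze.move(dir→north) ~> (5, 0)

% maze.sense(dir→north) ~> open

% stack.push(x→north) ~> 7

% maze.move(dir→north) ~> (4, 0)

% maze.sense(dir→north) ~> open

% stack.push(x→north) ~> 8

% maze.move(dir→north) ~> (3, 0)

% maze.sense(dir→north) ~> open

% stack.push(x→north) ~> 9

% maze.move(dir→north) ~> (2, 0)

% maze.sense(dir→north) ~> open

% stack.push(x→north) ~> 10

% maze.move(dir→north) ~> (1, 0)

% maze.sense(dir→north) ~> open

% stack.push(x→north) ~> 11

% maze.move(dir→north) ~> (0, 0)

% maze.sense(dir→east) ~> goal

% maze.move(dir→east) ~> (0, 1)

Answer: (0, 1)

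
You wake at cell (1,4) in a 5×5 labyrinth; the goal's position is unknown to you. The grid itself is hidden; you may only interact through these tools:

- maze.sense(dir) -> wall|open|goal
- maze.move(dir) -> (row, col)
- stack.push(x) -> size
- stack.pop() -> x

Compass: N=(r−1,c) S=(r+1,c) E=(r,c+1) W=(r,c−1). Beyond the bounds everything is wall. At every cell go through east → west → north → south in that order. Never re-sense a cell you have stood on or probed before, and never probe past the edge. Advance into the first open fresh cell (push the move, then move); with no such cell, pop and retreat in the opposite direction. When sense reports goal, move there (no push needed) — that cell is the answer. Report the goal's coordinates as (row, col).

! 1. sense(dir: west) => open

! 2. push(x: west) => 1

! 3. move(dir: west) => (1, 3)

! 4. sense(dir: west) => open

! 5. push(x: west) => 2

! 6. move(dir: west) => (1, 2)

! 7. sense(dir: west) => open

! 8. push(x: west) => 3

! 9. move(dir: west) => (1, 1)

! 10. sense(dir: west) => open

! 11. push(x: west) => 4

! 12. move(dir: west) => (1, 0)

! 13. sense(dir: north) => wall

! 14. sense(dir: south) => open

! 15. push(x: south) => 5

! 16. move(dir: south) => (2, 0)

! 17. sense(dir: east) => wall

! 18. sense(dir: south) => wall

! 19. pop() => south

! 20. move(dir: north) => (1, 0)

! 21. pop() => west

! 22. move(dir: east) => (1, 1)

! 23. sense(dir: north) => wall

! 24. pop() => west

! 25. move(dir: east) => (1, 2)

! 26. sense(dir: north) => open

! 27. push(x: north) => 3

! 28. move(dir: north) => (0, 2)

! 29. sense(dir: east) => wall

! 30. pop() => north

! 31. move(dir: south) => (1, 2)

! 32. sense(dir: south) => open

! 33. push(x: south) => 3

! 34. move(dir: south) => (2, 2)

! 35. sense(dir: east) => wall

! 36. sense(dir: south) => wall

! 37. pop() => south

! 38. move(dir: north) => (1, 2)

! 39. pop() => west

! 40. move(dir: east) => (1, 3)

! 41. pop() => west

! 42. move(dir: east) => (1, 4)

! 43. sense(dir: north) => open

! 44. push(x: north) => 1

! 45. move(dir: north) => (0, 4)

! 46. pop() => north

! 47. move(dir: south) => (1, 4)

! 48. sense(dir: south) => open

! 49. push(x: south) => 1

! 50. move(dir: south) => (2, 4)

! 51. sense(dir: south) => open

! 52. push(x: south) => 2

! 53. move(dir: south) => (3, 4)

! 54. sense(dir: west) => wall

! 55. sense(dir: south) => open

! 56. push(x: south) => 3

! 57. move(dir: south) => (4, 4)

! 58. sense(dir: west) => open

! 59. push(x: west) => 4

! 60. move(dir: west) => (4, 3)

! 61. sense(dir: west) => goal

! 62. move(dir: west) => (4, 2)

Answer: (4, 2)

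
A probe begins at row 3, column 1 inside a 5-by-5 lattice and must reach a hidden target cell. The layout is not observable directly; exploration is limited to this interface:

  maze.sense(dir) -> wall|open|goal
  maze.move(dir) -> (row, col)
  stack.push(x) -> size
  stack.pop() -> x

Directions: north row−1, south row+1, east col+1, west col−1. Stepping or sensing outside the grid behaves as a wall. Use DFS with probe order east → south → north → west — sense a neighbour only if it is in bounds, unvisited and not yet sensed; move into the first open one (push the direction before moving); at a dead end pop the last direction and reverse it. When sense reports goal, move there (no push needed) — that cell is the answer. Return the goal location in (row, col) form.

Action: maze.sense[dir='east']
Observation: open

Action: stack.push[x='east']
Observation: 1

Action: maze.move[dir='east']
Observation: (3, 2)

Action: maze.sense[dir='east']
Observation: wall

Action: maze.sense[dir='south']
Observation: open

Action: stack.push[x='south']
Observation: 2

Action: maze.move[dir='south']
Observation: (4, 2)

Action: maze.sense[dir='east']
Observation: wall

Action: maze.sense[dir='west']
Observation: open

Action: stack.push[x='west']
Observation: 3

Action: maze.move[dir='west']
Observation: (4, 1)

Action: maze.sense[dir='west']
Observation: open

Action: stack.push[x='west']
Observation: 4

Action: maze.move[dir='west']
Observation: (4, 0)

Action: maze.sense[dir='north']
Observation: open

Action: stack.push[x='north']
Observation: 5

Action: maze.move[dir='north']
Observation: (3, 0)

Action: maze.sense[dir='north']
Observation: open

Action: stack.push[x='north']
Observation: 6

Action: maze.move[dir='north']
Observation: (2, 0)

Action: maze.sense[dir='east']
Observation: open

Action: stack.push[x='east']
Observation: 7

Action: maze.move[dir='east']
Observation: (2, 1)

Action: maze.sense[dir='east']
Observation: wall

Action: maze.sense[dir='north']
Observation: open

Action: stack.push[x='north']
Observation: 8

Action: maze.move[dir='north']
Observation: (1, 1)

Action: maze.sense[dir='east']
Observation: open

Action: stack.push[x='east']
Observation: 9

Action: maze.move[dir='east']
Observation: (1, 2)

Action: maze.sense[dir='east']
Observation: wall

Action: maze.sense[dir='north']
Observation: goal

Action: maze.move[dir='north']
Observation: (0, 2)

Answer: (0, 2)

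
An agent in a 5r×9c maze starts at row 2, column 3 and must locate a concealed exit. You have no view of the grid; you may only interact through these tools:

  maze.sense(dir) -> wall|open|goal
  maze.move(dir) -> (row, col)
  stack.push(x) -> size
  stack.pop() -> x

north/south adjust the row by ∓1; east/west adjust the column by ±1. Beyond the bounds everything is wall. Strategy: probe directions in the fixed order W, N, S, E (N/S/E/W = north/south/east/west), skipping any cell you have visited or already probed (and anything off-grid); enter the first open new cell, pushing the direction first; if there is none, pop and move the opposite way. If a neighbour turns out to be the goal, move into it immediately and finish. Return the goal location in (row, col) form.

Do: maze.sense[dir=west]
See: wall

Do: maze.sense[dir=north]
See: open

Do: stack.push[x=north]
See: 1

Do: maze.move[dir=north]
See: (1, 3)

Do: maze.sense[dir=west]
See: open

Do: stack.push[x=west]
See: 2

Do: maze.move[dir=west]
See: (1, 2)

Do: maze.sense[dir=west]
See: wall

Do: maze.sense[dir=north]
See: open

Do: stack.push[x=north]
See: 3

Do: maze.move[dir=north]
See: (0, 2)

Do: maze.sense[dir=west]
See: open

Do: stack.push[x=west]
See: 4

Do: maze.move[dir=west]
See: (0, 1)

Do: maze.sense[dir=west]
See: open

Do: stack.push[x=west]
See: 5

Do: maze.move[dir=west]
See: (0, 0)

Do: maze.sense[dir=south]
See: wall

Do: stack.pop[]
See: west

Do: maze.move[dir=east]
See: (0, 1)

Do: stack.pop[]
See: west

Do: maze.move[dir=east]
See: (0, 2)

Do: maze.sense[dir=east]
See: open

Do: stack.push[x=east]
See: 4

Do: maze.move[dir=east]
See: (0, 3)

Do: maze.sense[dir=east]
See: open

Do: stack.push[x=east]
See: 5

Do: maze.move[dir=east]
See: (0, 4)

Do: maze.sense[dir=south]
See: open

Do: stack.push[x=south]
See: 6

Do: maze.move[dir=south]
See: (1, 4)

Do: maze.sense[dir=south]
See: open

Do: stack.push[x=south]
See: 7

Do: maze.move[dir=south]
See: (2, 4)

Do: maze.sense[dir=south]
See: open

Do: stack.push[x=south]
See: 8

Do: maze.move[dir=south]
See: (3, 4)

Do: maze.sense[dir=west]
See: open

Do: stack.push[x=west]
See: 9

Do: maze.move[dir=west]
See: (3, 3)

Do: maze.sense[dir=west]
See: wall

Do: maze.sense[dir=south]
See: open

Do: stack.push[x=south]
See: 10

Do: maze.move[dir=south]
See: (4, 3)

Do: maze.sense[dir=west]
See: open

Do: stack.push[x=west]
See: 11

Do: maze.move[dir=west]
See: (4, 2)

Do: maze.sense[dir=west]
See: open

Do: stack.push[x=west]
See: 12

Do: maze.move[dir=west]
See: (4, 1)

Do: maze.sense[dir=west]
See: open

Do: stack.push[x=west]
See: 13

Do: maze.move[dir=west]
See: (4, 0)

Do: maze.sense[dir=north]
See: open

Do: stack.push[x=north]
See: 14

Do: maze.move[dir=north]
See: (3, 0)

Do: maze.sense[dir=north]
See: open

Do: stack.push[x=north]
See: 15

Do: maze.move[dir=north]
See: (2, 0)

Do: maze.sense[dir=east]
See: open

Do: stack.push[x=east]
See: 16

Do: maze.move[dir=east]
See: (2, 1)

Do: maze.sense[dir=south]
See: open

Do: stack.push[x=south]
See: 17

Do: maze.move[dir=south]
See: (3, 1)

Do: stack.pop[]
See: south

Do: maze.move[dir=north]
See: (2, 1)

Do: stack.pop[]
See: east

Do: maze.move[dir=west]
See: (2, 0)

Do: stack.pop[]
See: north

Do: maze.move[dir=south]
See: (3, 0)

Do: stack.pop[]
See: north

Do: maze.move[dir=south]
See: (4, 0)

Do: stack.pop[]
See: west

Do: maze.move[dir=east]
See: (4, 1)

Do: stack.pop[]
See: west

Do: maze.move[dir=east]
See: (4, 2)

Do: stack.pop[]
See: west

Do: maze.move[dir=east]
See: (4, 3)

Do: maze.sense[dir=east]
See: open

Do: stack.push[x=east]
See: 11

Do: maze.move[dir=east]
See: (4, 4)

Do: maze.sense[dir=east]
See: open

Do: stack.push[x=east]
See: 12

Do: maze.move[dir=east]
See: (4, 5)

Do: maze.sense[dir=north]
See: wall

Do: maze.sense[dir=east]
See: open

Do: stack.push[x=east]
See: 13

Do: maze.move[dir=east]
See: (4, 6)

Do: maze.sense[dir=north]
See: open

Do: stack.push[x=north]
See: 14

Do: maze.move[dir=north]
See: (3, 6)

Do: maze.sense[dir=north]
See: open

Do: stack.push[x=north]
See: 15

Do: maze.move[dir=north]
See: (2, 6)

Do: maze.sense[dir=west]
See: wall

Do: maze.sense[dir=north]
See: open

Do: stack.push[x=north]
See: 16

Do: maze.move[dir=north]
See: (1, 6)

Do: maze.sense[dir=west]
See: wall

Do: maze.sense[dir=north]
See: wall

Do: maze.sense[dir=east]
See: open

Do: stack.push[x=east]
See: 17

Do: maze.move[dir=east]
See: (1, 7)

Do: maze.sense[dir=north]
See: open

Do: stack.push[x=north]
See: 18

Do: maze.move[dir=north]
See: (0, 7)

Do: maze.sense[dir=east]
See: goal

Do: maze.move[dir=east]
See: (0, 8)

Answer: (0, 8)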